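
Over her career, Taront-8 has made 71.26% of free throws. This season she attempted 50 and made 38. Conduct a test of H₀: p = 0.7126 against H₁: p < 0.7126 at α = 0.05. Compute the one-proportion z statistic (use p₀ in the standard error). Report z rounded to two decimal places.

z = 0.74

p̂ = 38/50 ≈ 0.7600.
Under H₀, SE = √(0.7126·0.2874/50) = √(0.00409602) = 0.0640.
z = (0.7600 − 0.7126)/0.0640 = 0.0474/0.0640 = 0.74.
p-value = P(Z < 0.741) ≈ 0.7705, so at α = 0.05 we fail to reject H₀.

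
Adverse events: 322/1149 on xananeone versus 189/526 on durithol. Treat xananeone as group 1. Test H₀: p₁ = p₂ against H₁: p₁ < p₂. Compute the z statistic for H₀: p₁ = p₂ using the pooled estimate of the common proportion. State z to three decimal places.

p̂₁ = 322/1149 ≈ 0.28024, p̂₂ = 189/526 ≈ 0.35932.
Pooled p̂ = (322+189)/(1149+526) = 511/1675 = 0.30507.
SE = √(0.212004 × 0.00277146) = 0.02424.
z = (0.28024 − 0.35932)/0.02424 = -0.07908/0.02424 = -3.262.
p-value = P(Z < -3.262) ≈ 0.0006.

z = -3.262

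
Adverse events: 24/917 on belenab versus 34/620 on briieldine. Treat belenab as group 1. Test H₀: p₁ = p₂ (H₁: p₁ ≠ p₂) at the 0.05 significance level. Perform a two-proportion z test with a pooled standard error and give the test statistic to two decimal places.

p̂₁ = 24/917 = 0.0262, p̂₂ = 34/620 = 0.0548.
Pooled p̂ = (24+34)/(917+620) = 58/1537 = 0.0377.
SE = √(p̂(1−p̂)(1/n₁+1/n₂)) = √(0.0377·0.9623·0.00270342) = √(9.8166e-05) = 0.0099.
z = (0.0262 − 0.0548)/0.0099 = -0.0286/0.0099 = -2.89.
Two-sided p-value ≈ 2·Φ(−2.893) = 0.0038, so at α = 0.05 we reject H₀.

z = -2.89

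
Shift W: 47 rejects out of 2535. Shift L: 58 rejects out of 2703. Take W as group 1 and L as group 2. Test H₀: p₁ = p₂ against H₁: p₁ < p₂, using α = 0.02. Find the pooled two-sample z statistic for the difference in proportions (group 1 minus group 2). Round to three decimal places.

p̂₁ = 47/2535 = 0.01854, p̂₂ = 58/2703 = 0.02146.
Pooled p̂ = (47+58)/(2535+2703) = 105/5238 = 0.02005.
SE = √(0.019644 × 0.000764437) = 0.00388.
z = (0.01854 − 0.02146)/0.00388 = -0.00292/0.00388 = -0.753.
p-value = P(Z < -0.753) ≈ 0.2258. With α = 0.02, fail to reject H₀.

z = -0.753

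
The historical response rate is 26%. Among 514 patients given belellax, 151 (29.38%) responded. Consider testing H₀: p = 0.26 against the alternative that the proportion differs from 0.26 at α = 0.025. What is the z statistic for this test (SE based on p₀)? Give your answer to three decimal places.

z = 1.746

p̂ = 151/514 ≈ 0.293774.
Standard error under H₀: √(0.26×0.74/514) = 0.019347.
z = (0.293774 − 0.26)/0.019347 = 0.033774/0.019347 = 1.746.
p-value = 2·P(Z > 1.746) ≈ 0.0809. With α = 0.025, fail to reject H₀.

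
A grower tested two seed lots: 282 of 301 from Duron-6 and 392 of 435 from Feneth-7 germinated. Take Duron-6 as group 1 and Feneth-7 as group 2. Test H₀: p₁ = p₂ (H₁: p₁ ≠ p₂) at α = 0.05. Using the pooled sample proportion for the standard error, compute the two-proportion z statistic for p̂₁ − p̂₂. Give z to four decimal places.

p̂₁ = 282/301 ≈ 0.936877, p̂₂ = 392/435 ≈ 0.901149.
Pooled p̂ = (282+392)/(301+435) = 674/736 = 0.915761.
SE = √(p̂(1−p̂)(1/n₁+1/n₂)) = √(0.915761·0.084239·0.00562111) = √(0.000433629) = 0.020824.
z = (0.936877 − 0.901149)/0.020824 = 0.035728/0.020824 = 1.7157.
Two-sided p-value ≈ 2·Φ(−1.716) = 0.0862, so at α = 0.05 we fail to reject H₀.

z = 1.7157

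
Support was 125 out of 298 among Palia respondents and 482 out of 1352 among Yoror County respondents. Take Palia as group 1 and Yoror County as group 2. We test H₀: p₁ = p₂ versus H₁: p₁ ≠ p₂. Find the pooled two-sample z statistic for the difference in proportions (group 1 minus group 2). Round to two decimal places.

z = 2.04

p̂₁ = 125/298 = 0.4195, p̂₂ = 482/1352 = 0.3565.
Pooled p̂ = (125+482)/(298+1352) = 607/1650 = 0.3679.
SE = √(p̂(1−p̂)(1/n₁+1/n₂)) = √(0.3679·0.6321·0.00409535) = √(0.000952349) = 0.0309.
z = (0.4195 − 0.3565)/0.0309 = 0.0630/0.0309 = 2.04.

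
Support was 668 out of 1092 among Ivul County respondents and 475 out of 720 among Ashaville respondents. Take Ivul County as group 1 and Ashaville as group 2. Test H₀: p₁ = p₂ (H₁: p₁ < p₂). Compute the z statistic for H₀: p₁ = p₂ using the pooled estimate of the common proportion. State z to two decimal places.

z = -2.07

p̂₁ = 668/1092 = 0.6117, p̂₂ = 475/720 = 0.6597.
Pooled p̂ = (668+475)/(1092+720) = 1143/1812 = 0.6308.
SE = √(0.232893 × 0.00230464) = 0.0232.
z = (0.6117 − 0.6597)/0.0232 = -0.0480/0.0232 = -2.07.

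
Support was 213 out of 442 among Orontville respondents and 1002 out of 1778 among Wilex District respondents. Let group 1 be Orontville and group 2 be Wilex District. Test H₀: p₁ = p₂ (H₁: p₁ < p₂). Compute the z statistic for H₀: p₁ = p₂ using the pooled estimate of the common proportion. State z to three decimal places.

z = -3.086

p̂₁ = 213/442 ≈ 0.48190, p̂₂ = 1002/1778 ≈ 0.56355.
Pooled p̂ = (213+1002)/(442+1778) = 1215/2220 = 0.54730.
SE = √(0.247763 × 0.00282487) = 0.02646.
z = (0.48190 − 0.56355)/0.02646 = -0.08165/0.02646 = -3.086.
p-value = P(Z < -3.086) ≈ 0.0010.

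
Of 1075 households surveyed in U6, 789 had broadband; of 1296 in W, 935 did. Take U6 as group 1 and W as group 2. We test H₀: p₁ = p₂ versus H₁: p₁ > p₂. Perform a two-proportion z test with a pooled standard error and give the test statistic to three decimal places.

p̂₁ = 789/1075 ≈ 0.73395, p̂₂ = 935/1296 ≈ 0.72145.
Pooled p̂ = (789+935)/(1075+1296) = 1724/2371 = 0.72712.
SE = √(0.198417 × 0.00170184) = 0.01838.
z = (0.73395 − 0.72145)/0.01838 = 0.01250/0.01838 = 0.680.

z = 0.680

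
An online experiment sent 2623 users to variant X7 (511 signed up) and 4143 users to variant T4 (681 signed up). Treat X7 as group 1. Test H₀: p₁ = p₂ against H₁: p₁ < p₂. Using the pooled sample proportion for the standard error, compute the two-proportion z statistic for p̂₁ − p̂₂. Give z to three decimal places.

z = 3.202

p̂₁ = 511/2623 ≈ 0.19482, p̂₂ = 681/4143 ≈ 0.16437.
Pooled p̂ = (511+681)/(2623+4143) = 1192/6766 = 0.17617.
SE = √(p̂(1−p̂)(1/n₁+1/n₂)) = √(0.17617·0.82383·0.000622614) = √(9.03645e-05) = 0.00951.
z = (0.19482 − 0.16437)/0.00951 = 0.03045/0.00951 = 3.202.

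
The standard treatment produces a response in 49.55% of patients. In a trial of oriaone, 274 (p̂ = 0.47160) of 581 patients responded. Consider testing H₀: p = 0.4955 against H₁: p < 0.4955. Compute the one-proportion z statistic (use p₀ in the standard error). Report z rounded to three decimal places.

p̂ = 274/581 = 0.47160.
Under H₀, SE = √(0.4955·0.5045/581) = √(0.000430258) = 0.02074.
z = (0.47160 − 0.4955)/0.02074 = -0.02390/0.02074 = -1.152.

z = -1.152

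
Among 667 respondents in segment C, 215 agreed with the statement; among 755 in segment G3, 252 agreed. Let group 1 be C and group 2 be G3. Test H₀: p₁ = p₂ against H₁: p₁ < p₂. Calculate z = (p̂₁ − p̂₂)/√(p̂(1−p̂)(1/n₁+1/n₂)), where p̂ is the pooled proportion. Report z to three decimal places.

z = -0.458

p̂₁ = 215/667 ≈ 0.32234, p̂₂ = 252/755 ≈ 0.33377.
Pooled p̂ = (215+252)/(667+755) = 467/1422 = 0.32841.
SE = √(0.220557 × 0.00282375) = 0.02496.
z = (0.32234 − 0.33377)/0.02496 = -0.01143/0.02496 = -0.458.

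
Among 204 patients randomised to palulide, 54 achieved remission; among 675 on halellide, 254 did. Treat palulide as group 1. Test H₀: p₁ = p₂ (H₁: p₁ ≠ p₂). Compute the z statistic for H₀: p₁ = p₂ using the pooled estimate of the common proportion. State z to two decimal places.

p̂₁ = 54/204 ≈ 0.2647, p̂₂ = 254/675 ≈ 0.3763.
Pooled p̂ = (54+254)/(204+675) = 308/879 = 0.3504.
SE = √(p̂(1−p̂)(1/n₁+1/n₂)) = √(0.3504·0.6496·0.00638344) = √(0.00145299) = 0.0381.
z = (0.2647 − 0.3763)/0.0381 = -0.1116/0.0381 = -2.93.
p-value = 2·P(Z > 2.927) ≈ 0.0034.

z = -2.93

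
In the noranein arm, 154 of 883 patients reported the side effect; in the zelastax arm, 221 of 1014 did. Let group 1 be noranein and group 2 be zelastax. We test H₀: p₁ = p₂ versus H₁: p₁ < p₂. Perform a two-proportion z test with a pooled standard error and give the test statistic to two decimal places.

p̂₁ = 154/883 = 0.1744, p̂₂ = 221/1014 = 0.2179.
Pooled p̂ = (154+221)/(883+1014) = 375/1897 = 0.1977.
SE = √(0.158603 × 0.0021187) = 0.0183.
z = (0.1744 − 0.2179)/0.0183 = -0.0435/0.0183 = -2.38.
p-value = P(Z < -2.375) ≈ 0.0088.

z = -2.38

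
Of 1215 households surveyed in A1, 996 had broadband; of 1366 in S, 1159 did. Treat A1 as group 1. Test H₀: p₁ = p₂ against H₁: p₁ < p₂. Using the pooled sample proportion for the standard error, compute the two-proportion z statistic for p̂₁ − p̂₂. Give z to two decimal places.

z = -1.96

p̂₁ = 996/1215 = 0.81975, p̂₂ = 1159/1366 = 0.84846.
Pooled p̂ = (996+1159)/(1215+1366) = 2155/2581 = 0.83495.
SE = √(0.13781 × 0.00155511) = 0.01464.
z = (0.81975 − 0.84846)/0.01464 = -0.02871/0.01464 = -1.96.
p-value = P(Z < -1.961) ≈ 0.0249.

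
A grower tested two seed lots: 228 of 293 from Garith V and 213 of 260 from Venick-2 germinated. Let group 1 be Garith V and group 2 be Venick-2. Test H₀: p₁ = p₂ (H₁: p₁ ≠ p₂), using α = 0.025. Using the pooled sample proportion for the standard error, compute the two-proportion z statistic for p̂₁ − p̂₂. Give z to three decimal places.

p̂₁ = 228/293 = 0.778157, p̂₂ = 213/260 = 0.819231.
Pooled p̂ = (228+213)/(293+260) = 441/553 = 0.797468.
SE = √(0.161513 × 0.00725912) = 0.034241.
z = (0.778157 − 0.819231)/0.034241 = -0.041074/0.034241 = -1.200.
p-value = 2·P(Z > 1.200) ≈ 0.2303. With α = 0.025, fail to reject H₀.

z = -1.200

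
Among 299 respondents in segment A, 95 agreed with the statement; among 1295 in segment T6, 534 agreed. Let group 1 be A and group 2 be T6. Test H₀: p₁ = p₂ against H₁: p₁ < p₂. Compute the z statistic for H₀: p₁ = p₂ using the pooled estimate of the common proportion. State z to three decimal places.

z = -3.018

p̂₁ = 95/299 = 0.31773, p̂₂ = 534/1295 = 0.41236.
Pooled p̂ = (95+534)/(299+1295) = 629/1594 = 0.39460.
SE = √(0.238892 × 0.00411668) = 0.03136.
z = (0.31773 − 0.41236)/0.03136 = -0.09463/0.03136 = -3.018.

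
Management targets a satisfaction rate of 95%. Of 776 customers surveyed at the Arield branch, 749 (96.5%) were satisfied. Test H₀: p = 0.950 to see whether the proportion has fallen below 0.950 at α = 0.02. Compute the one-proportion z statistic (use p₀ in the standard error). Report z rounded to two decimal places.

p̂ = 749/776 = 0.965206.
SE = √(p₀(1−p₀)/n) = √(0.0475/776) = 0.007824.
z = (0.965206 − 0.95)/0.007824 = 0.015206/0.007824 = 1.94.
p-value = P(Z < 1.944) ≈ 0.9740. With α = 0.02, fail to reject H₀.

z = 1.94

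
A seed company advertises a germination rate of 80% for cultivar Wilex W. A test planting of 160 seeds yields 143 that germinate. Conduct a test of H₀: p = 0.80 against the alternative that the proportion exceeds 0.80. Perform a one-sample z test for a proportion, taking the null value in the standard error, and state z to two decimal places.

z = 2.96

p̂ = 143/160 ≈ 0.89375.
SE = √(p₀(1−p₀)/n) = √(0.16/160) = 0.03162.
z = (0.89375 − 0.8)/0.03162 = 0.09375/0.03162 = 2.96.
p-value = P(Z > 2.965) ≈ 0.0015.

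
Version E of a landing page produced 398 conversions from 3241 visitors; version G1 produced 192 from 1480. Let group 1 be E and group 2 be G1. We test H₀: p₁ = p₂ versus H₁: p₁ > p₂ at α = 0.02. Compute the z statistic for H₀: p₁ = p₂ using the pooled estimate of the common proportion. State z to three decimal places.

p̂₁ = 398/3241 = 0.12280, p̂₂ = 192/1480 = 0.12973.
Pooled p̂ = (398+192)/(3241+1480) = 590/4721 = 0.12497.
SE = √(0.109355 × 0.000984222) = 0.01037.
z = (0.12280 − 0.12973)/0.01037 = -0.00693/0.01037 = -0.668.
p-value = P(Z > -0.668) ≈ 0.7479. With α = 0.02, fail to reject H₀.

z = -0.668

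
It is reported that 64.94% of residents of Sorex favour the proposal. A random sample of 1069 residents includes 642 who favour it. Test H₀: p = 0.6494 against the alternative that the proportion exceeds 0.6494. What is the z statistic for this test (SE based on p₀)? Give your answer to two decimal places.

z = -3.35

p̂ = 642/1069 ≈ 0.60056.
SE = √(p₀(1−p₀)/n) = √(0.22768/1069) = 0.01459.
z = (0.60056 − 0.6494)/0.01459 = -0.04884/0.01459 = -3.35.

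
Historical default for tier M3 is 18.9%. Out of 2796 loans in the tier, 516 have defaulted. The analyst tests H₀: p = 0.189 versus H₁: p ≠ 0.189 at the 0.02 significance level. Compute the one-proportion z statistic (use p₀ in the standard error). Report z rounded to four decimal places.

p̂ = 516/2796 = 0.1845494.
Under H₀, SE = √(0.189·0.811/2796) = √(5.48208e-05) = 0.0074041.
z = (0.1845494 − 0.189)/0.0074041 = -0.0044506/0.0074041 = -0.6011.
Two-sided p-value ≈ 2·Φ(−0.601) = 0.5478, so at α = 0.02 we fail to reject H₀.

z = -0.6011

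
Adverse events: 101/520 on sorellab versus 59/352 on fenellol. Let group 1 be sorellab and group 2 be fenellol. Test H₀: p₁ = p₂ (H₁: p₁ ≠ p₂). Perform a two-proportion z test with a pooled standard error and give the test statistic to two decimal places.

p̂₁ = 101/520 = 0.1942, p̂₂ = 59/352 = 0.1676.
Pooled p̂ = (101+59)/(520+352) = 160/872 = 0.1835.
SE = √(p̂(1−p̂)(1/n₁+1/n₂)) = √(0.1835·0.8165·0.00476399) = √(0.000713736) = 0.0267.
z = (0.1942 − 0.1676)/0.0267 = 0.0266/0.0267 = 1.00.
Two-sided p-value ≈ 2·Φ(−0.996) = 0.3191.

z = 1.00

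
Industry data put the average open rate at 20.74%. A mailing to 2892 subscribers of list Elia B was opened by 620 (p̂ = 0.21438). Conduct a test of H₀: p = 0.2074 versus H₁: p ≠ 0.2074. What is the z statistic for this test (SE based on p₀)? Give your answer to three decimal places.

z = 0.926

p̂ = 620/2892 ≈ 0.21438.
SE = √(p₀(1−p₀)/n) = √(0.16439/2892) = 0.00754.
z = (0.21438 − 0.2074)/0.00754 = 0.00698/0.00754 = 0.926.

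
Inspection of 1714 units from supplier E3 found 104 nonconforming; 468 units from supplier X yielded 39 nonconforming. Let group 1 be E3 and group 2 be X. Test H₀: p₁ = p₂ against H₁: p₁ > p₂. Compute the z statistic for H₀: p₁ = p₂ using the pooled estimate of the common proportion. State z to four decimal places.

z = -1.7554

p̂₁ = 104/1714 ≈ 0.0606768, p̂₂ = 39/468 ≈ 0.0833333.
Pooled p̂ = (104+39)/(1714+468) = 143/2182 = 0.0655362.
SE = √(0.0612412 × 0.00272018) = 0.0129069.
z = (0.0606768 − 0.0833333)/0.0129069 = -0.0226565/0.0129069 = -1.7554.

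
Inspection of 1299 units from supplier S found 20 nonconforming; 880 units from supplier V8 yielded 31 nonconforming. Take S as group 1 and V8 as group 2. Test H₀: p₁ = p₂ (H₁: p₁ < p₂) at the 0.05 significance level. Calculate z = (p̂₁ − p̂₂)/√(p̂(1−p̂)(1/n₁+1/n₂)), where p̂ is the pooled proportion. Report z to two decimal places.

p̂₁ = 20/1299 = 0.0154, p̂₂ = 31/880 = 0.0352.
Pooled p̂ = (20+31)/(1299+880) = 51/2179 = 0.0234.
SE = √(0.0228574 × 0.00190619) = 0.0066.
z = (0.0154 − 0.0352)/0.0066 = -0.0198/0.0066 = -3.00.
p-value = P(Z < -3.004) ≈ 0.0013, so at α = 0.05 we reject H₀.

z = -3.00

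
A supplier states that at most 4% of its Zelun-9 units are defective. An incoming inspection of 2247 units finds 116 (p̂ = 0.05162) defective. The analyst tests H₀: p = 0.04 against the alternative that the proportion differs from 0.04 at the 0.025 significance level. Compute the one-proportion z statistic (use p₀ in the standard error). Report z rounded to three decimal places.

z = 2.812

p̂ = 116/2247 ≈ 0.051624.
SE = √(p₀(1−p₀)/n) = √(0.0384/2247) = 0.004134.
z = (0.051624 − 0.04)/0.004134 = 0.011624/0.004134 = 2.812.
Two-sided p-value ≈ 2·Φ(−2.812) = 0.0049. With α = 0.025, reject H₀.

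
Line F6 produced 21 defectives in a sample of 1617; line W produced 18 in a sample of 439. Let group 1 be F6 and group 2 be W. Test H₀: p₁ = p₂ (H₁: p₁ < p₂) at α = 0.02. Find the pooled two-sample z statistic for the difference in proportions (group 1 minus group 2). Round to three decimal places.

z = -3.816

p̂₁ = 21/1617 ≈ 0.01299, p̂₂ = 18/439 ≈ 0.04100.
Pooled p̂ = (21+18)/(1617+439) = 39/2056 = 0.01897.
SE = √(0.0186091 × 0.00289633) = 0.00734.
z = (0.01299 − 0.04100)/0.00734 = -0.02801/0.00734 = -3.816.
p-value = P(Z < -3.816) ≈ 0.0001, so at α = 0.02 we reject H₀.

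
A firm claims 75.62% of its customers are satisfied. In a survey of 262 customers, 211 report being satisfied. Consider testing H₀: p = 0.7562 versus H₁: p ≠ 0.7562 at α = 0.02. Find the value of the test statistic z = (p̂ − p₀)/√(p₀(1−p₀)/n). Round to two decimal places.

z = 1.85

p̂ = 211/262 ≈ 0.8053.
Standard error under H₀: √(0.7562×0.2438/262) = 0.0265.
z = (0.8053 − 0.7562)/0.0265 = 0.0491/0.0265 = 1.85.
p-value = 2·P(Z > 1.853) ≈ 0.0639; since p > α = 0.02, fail to reject H₀.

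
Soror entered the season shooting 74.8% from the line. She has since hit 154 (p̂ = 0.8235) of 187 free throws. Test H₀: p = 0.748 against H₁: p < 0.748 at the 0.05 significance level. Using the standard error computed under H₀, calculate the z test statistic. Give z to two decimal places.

z = 2.38

p̂ = 154/187 ≈ 0.8235.
SE = √(p₀(1−p₀)/n) = √(0.1885/187) = 0.0317.
z = (0.8235 − 0.748)/0.0317 = 0.0755/0.0317 = 2.38.
p-value = P(Z < 2.379) ≈ 0.9913, so at α = 0.05 we fail to reject H₀.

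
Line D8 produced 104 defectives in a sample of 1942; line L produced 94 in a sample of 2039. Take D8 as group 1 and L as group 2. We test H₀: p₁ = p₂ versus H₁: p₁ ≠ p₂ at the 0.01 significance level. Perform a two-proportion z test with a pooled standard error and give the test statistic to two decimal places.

z = 1.08

p̂₁ = 104/1942 ≈ 0.05355, p̂₂ = 94/2039 ≈ 0.04610.
Pooled p̂ = (104+94)/(1942+2039) = 198/3981 = 0.04974.
SE = √(0.0472626 × 0.00100537) = 0.00689.
z = (0.05355 − 0.04610)/0.00689 = 0.00745/0.00689 = 1.08.
Two-sided p-value ≈ 2·Φ(−1.081) = 0.2797. With α = 0.01, fail to reject H₀.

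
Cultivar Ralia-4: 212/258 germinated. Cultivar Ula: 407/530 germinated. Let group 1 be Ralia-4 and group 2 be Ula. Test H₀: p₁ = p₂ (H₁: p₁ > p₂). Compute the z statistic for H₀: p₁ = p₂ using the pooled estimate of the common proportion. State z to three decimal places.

p̂₁ = 212/258 ≈ 0.82171, p̂₂ = 407/530 ≈ 0.76792.
Pooled p̂ = (212+407)/(258+530) = 619/788 = 0.78553.
SE = √(p̂(1−p̂)(1/n₁+1/n₂)) = √(0.78553·0.21447·0.00576276) = √(0.000970858) = 0.03116.
z = (0.82171 − 0.76792)/0.03116 = 0.05379/0.03116 = 1.726.

z = 1.726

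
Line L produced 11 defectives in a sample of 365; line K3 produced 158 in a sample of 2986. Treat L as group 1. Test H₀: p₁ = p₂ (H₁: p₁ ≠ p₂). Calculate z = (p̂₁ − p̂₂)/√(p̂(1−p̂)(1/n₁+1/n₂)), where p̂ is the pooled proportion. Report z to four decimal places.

z = -1.8770

p̂₁ = 11/365 = 0.0301370, p̂₂ = 158/2986 = 0.0529136.
Pooled p̂ = (11+158)/(365+2986) = 169/3351 = 0.0504327.
SE = √(p̂(1−p̂)(1/n₁+1/n₂)) = √(0.0504327·0.9495673·0.00307462) = √(0.000147241) = 0.0121343.
z = (0.0301370 − 0.0529136)/0.0121343 = -0.0227766/0.0121343 = -1.8770.
Two-sided p-value ≈ 2·Φ(−1.877) = 0.0605.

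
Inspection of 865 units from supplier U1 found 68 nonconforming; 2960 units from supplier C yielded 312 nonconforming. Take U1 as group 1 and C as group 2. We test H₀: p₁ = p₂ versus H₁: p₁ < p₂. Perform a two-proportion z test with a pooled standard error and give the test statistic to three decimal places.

p̂₁ = 68/865 = 0.078613, p̂₂ = 312/2960 = 0.105405.
Pooled p̂ = (68+312)/(865+2960) = 380/3825 = 0.099346.
SE = √(p̂(1−p̂)(1/n₁+1/n₂)) = √(0.099346·0.900654·0.00149391) = √(0.00013367) = 0.011562.
z = (0.078613 − 0.105405)/0.011562 = -0.026792/0.011562 = -2.317.
p-value = P(Z < -2.317) ≈ 0.0102.

z = -2.317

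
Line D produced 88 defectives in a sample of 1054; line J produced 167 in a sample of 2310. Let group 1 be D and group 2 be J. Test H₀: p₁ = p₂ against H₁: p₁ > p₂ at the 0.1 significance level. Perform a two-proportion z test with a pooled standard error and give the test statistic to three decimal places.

p̂₁ = 88/1054 = 0.08349, p̂₂ = 167/2310 = 0.07229.
Pooled p̂ = (88+167)/(1054+2310) = 255/3364 = 0.07580.
SE = √(p̂(1−p̂)(1/n₁+1/n₂)) = √(0.07580·0.92420·0.00138167) = √(9.67949e-05) = 0.00984.
z = (0.08349 − 0.07229)/0.00984 = 0.01120/0.00984 = 1.138.
p-value = P(Z > 1.138) ≈ 0.1275, so at α = 0.1 we fail to reject H₀.

z = 1.138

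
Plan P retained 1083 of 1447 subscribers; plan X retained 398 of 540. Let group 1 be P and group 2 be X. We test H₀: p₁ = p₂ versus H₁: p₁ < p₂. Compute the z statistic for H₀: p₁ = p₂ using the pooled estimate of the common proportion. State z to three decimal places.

z = 0.519

p̂₁ = 1083/1447 ≈ 0.74845, p̂₂ = 398/540 ≈ 0.73704.
Pooled p̂ = (1083+398)/(1447+540) = 1481/1987 = 0.74534.
SE = √(0.189806 × 0.00254294) = 0.02197.
z = (0.74845 − 0.73704)/0.02197 = 0.01141/0.02197 = 0.519.
p-value = P(Z < 0.519) ≈ 0.6982.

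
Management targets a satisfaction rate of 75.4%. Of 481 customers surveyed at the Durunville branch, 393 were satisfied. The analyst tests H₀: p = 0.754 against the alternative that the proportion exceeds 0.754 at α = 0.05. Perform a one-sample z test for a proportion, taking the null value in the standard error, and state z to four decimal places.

p̂ = 393/481 ≈ 0.8170478.
Under H₀, SE = √(0.754·0.246/481) = √(0.000385622) = 0.0196373.
z = (0.8170478 − 0.754)/0.0196373 = 0.0630478/0.0196373 = 3.2106.
p-value = P(Z > 3.211) ≈ 0.0007, so at α = 0.05 we reject H₀.

z = 3.2106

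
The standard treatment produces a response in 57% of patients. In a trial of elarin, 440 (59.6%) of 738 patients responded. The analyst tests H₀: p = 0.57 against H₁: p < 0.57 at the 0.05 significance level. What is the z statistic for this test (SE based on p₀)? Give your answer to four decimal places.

z = 1.4380

p̂ = 440/738 ≈ 0.596206.
Under H₀, SE = √(0.57·0.43/738) = √(0.000332114) = 0.018224.
z = (0.596206 − 0.57)/0.018224 = 0.026206/0.018224 = 1.4380.
p-value = P(Z < 1.438) ≈ 0.9248, so at α = 0.05 we fail to reject H₀.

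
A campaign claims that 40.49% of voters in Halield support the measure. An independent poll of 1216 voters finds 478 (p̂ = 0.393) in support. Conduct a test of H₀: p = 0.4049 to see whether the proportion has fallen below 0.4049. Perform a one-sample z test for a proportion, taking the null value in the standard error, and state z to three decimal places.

z = -0.839

p̂ = 478/1216 ≈ 0.39309.
Under H₀, SE = √(0.4049·0.5951/1216) = √(0.000198155) = 0.01408.
z = (0.39309 − 0.4049)/0.01408 = -0.01181/0.01408 = -0.839.
p-value = P(Z < -0.839) ≈ 0.2008.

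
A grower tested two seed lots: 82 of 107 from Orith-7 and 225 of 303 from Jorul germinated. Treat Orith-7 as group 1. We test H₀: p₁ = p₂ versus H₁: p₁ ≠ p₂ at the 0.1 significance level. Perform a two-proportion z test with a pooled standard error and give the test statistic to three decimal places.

p̂₁ = 82/107 ≈ 0.76636, p̂₂ = 225/303 ≈ 0.74257.
Pooled p̂ = (82+225)/(107+303) = 307/410 = 0.74878.
SE = √(p̂(1−p̂)(1/n₁+1/n₂)) = √(0.74878·0.25122·0.0126461) = √(0.00237884) = 0.04877.
z = (0.76636 − 0.74257)/0.04877 = 0.02379/0.04877 = 0.488.
p-value = 2·P(Z > 0.488) ≈ 0.6258, so at α = 0.1 we fail to reject H₀.

z = 0.488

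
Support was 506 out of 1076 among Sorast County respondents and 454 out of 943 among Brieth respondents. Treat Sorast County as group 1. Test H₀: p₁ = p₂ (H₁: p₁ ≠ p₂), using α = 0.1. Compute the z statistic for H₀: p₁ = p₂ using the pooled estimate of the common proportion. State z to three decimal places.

z = -0.502

p̂₁ = 506/1076 ≈ 0.47026, p̂₂ = 454/943 ≈ 0.48144.
Pooled p̂ = (506+454)/(1076+943) = 960/2019 = 0.47548.
SE = √(0.249399 × 0.00198981) = 0.02228.
z = (0.47026 − 0.48144)/0.02228 = -0.01118/0.02228 = -0.502.
p-value = 2·P(Z > 0.502) ≈ 0.6157, so at α = 0.1 we fail to reject H₀.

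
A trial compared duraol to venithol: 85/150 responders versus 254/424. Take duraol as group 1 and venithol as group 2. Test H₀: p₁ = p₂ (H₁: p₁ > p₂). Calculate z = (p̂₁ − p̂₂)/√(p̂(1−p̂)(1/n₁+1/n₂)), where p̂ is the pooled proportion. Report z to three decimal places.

p̂₁ = 85/150 ≈ 0.56667, p̂₂ = 254/424 ≈ 0.59906.
Pooled p̂ = (85+254)/(150+424) = 339/574 = 0.59059.
SE = √(0.241793 × 0.00902516) = 0.04671.
z = (0.56667 − 0.59906)/0.04671 = -0.03239/0.04671 = -0.693.

z = -0.693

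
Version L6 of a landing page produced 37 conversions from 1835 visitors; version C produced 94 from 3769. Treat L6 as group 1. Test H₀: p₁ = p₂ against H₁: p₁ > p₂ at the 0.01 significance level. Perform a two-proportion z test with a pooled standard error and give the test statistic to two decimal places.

p̂₁ = 37/1835 = 0.02016, p̂₂ = 94/3769 = 0.02494.
Pooled p̂ = (37+94)/(1835+3769) = 131/5604 = 0.02338.
SE = √(0.0228297 × 0.000810281) = 0.00430.
z = (0.02016 − 0.02494)/0.00430 = -0.00478/0.00430 = -1.11.
p-value = P(Z > -1.111) ≈ 0.8666, so at α = 0.01 we fail to reject H₀.

z = -1.11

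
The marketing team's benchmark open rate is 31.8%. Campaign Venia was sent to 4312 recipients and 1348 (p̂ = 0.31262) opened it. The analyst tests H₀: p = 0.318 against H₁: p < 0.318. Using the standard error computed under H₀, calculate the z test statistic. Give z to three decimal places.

p̂ = 1348/4312 ≈ 0.31262.
Under H₀, SE = √(0.318·0.682/4312) = √(5.02959e-05) = 0.00709.
z = (0.31262 − 0.318)/0.00709 = -0.00538/0.00709 = -0.759.
p-value = P(Z < -0.759) ≈ 0.2239.

z = -0.759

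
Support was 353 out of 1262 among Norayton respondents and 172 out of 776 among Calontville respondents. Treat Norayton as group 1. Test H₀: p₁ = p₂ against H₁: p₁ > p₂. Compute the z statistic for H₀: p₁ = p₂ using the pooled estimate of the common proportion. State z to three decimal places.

z = 2.911

p̂₁ = 353/1262 ≈ 0.279715, p̂₂ = 172/776 ≈ 0.221649.
Pooled p̂ = (353+172)/(1262+776) = 525/2038 = 0.257605.
SE = √(0.191245 × 0.00208105) = 0.019950.
z = (0.279715 − 0.221649)/0.019950 = 0.058066/0.019950 = 2.911.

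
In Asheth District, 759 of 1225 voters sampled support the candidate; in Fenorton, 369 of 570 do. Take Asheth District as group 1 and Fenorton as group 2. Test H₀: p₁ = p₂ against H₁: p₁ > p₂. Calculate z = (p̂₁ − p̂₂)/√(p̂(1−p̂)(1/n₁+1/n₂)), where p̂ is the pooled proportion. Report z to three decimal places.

z = -1.134

p̂₁ = 759/1225 ≈ 0.61959, p̂₂ = 369/570 ≈ 0.64737.
Pooled p̂ = (759+369)/(1225+570) = 1128/1795 = 0.62841.
SE = √(0.23351 × 0.00257071) = 0.02450.
z = (0.61959 − 0.64737)/0.02450 = -0.02778/0.02450 = -1.134.
p-value = P(Z > -1.134) ≈ 0.8715.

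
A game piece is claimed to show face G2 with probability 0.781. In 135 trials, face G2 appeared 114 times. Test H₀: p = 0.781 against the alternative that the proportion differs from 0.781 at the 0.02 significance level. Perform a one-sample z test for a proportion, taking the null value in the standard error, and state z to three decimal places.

p̂ = 114/135 = 0.844444.
SE = √(p₀(1−p₀)/n) = √(0.17104/135) = 0.035594.
z = (0.844444 − 0.781)/0.035594 = 0.063444/0.035594 = 1.782.
Two-sided p-value ≈ 2·Φ(−1.782) = 0.0747. With α = 0.02, fail to reject H₀.

z = 1.782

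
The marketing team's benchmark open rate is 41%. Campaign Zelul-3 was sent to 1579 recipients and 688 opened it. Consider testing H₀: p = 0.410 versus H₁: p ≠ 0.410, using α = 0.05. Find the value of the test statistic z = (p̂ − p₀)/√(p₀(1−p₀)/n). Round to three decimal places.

z = 2.078

p̂ = 688/1579 ≈ 0.43572.
SE = √(p₀(1−p₀)/n) = √(0.2419/1579) = 0.01238.
z = (0.43572 − 0.41)/0.01238 = 0.02572/0.01238 = 2.078.
Two-sided p-value ≈ 2·Φ(−2.078) = 0.0377. With α = 0.05, reject H₀.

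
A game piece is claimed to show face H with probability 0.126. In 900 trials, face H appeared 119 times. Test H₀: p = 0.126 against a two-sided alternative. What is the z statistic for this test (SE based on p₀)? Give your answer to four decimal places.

p̂ = 119/900 = 0.132222.
Standard error under H₀: √(0.126×0.874/900) = 0.011062.
z = (0.132222 − 0.126)/0.011062 = 0.006222/0.011062 = 0.5625.
p-value = 2·P(Z > 0.563) ≈ 0.5738.

z = 0.5625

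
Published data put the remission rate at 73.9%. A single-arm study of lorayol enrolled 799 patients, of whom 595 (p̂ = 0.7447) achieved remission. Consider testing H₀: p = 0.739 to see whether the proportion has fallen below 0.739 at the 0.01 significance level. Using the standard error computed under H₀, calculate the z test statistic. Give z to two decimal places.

p̂ = 595/799 ≈ 0.7447.
Standard error under H₀: √(0.739×0.261/799) = 0.0155.
z = (0.7447 − 0.739)/0.0155 = 0.0057/0.0155 = 0.37.
p-value = P(Z < 0.366) ≈ 0.6427. With α = 0.01, fail to reject H₀.

z = 0.37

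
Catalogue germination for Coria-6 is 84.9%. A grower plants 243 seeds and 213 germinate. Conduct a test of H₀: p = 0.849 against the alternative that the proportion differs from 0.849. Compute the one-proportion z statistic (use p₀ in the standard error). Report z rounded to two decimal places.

z = 1.20

p̂ = 213/243 ≈ 0.8765.
SE = √(p₀(1−p₀)/n) = √(0.1282/243) = 0.0230.
z = (0.8765 − 0.849)/0.0230 = 0.0275/0.0230 = 1.20.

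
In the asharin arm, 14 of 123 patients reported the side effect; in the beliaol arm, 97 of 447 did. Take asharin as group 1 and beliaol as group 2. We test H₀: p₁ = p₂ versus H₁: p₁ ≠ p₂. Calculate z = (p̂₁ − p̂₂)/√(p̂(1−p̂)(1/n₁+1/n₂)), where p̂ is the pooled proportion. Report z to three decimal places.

p̂₁ = 14/123 ≈ 0.11382, p̂₂ = 97/447 ≈ 0.21700.
Pooled p̂ = (14+97)/(123+447) = 111/570 = 0.19474.
SE = √(0.156814 × 0.0103672) = 0.04032.
z = (0.11382 − 0.21700)/0.04032 = -0.10318/0.04032 = -2.559.

z = -2.559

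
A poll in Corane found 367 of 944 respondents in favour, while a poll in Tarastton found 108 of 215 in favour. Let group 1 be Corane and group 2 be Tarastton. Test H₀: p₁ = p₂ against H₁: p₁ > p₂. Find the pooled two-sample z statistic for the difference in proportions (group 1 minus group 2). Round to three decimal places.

p̂₁ = 367/944 = 0.3887712, p̂₂ = 108/215 = 0.5023256.
Pooled p̂ = (367+108)/(944+215) = 475/1159 = 0.4098361.
SE = √(p̂(1−p̂)(1/n₁+1/n₂)) = √(0.4098361·0.5901639·0.00571048) = √(0.0013812) = 0.0371645.
z = (0.3887712 − 0.5023256)/0.0371645 = -0.1135544/0.0371645 = -3.055.

z = -3.055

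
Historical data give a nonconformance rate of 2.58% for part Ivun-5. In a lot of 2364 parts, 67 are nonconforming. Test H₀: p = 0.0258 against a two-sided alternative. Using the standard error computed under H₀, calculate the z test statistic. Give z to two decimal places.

z = 0.78

p̂ = 67/2364 ≈ 0.02834.
Under H₀, SE = √(0.0258·0.9742/2364) = √(1.06321e-05) = 0.00326.
z = (0.02834 − 0.0258)/0.00326 = 0.00254/0.00326 = 0.78.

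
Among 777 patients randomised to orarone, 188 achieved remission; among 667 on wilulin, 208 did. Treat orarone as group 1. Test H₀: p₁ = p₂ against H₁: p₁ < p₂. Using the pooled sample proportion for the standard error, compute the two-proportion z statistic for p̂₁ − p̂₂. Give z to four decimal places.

z = -2.9678

p̂₁ = 188/777 = 0.241956, p̂₂ = 208/667 = 0.311844.
Pooled p̂ = (188+208)/(777+667) = 396/1444 = 0.274238.
SE = √(0.199032 × 0.00278625) = 0.023549.
z = (0.241956 − 0.311844)/0.023549 = -0.069888/0.023549 = -2.9678.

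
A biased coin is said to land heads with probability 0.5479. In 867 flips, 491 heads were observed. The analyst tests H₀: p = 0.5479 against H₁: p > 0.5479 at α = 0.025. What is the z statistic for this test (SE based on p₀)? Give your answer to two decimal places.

z = 1.09

p̂ = 491/867 ≈ 0.5663.
Standard error under H₀: √(0.5479×0.4521/867) = 0.0169.
z = (0.5663 − 0.5479)/0.0169 = 0.0184/0.0169 = 1.09.
p-value = P(Z > 1.090) ≈ 0.1379, so at α = 0.025 we fail to reject H₀.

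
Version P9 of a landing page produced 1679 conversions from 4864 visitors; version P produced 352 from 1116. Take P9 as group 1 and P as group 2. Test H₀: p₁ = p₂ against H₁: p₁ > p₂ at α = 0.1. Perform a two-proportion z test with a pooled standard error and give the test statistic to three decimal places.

p̂₁ = 1679/4864 = 0.34519, p̂₂ = 352/1116 = 0.31541.
Pooled p̂ = (1679+352)/(4864+1116) = 2031/5980 = 0.33963.
SE = √(p̂(1−p̂)(1/n₁+1/n₂)) = √(0.33963·0.66037·0.00110165) = √(0.00024708) = 0.01572.
z = (0.34519 − 0.31541)/0.01572 = 0.02978/0.01572 = 1.894.
p-value = P(Z > 1.894) ≈ 0.0291, so at α = 0.1 we reject H₀.

z = 1.894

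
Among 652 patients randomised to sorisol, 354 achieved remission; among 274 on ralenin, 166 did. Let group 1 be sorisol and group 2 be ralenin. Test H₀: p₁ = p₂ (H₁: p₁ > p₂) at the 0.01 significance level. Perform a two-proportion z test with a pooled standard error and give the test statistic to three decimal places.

z = -1.761

p̂₁ = 354/652 = 0.54294, p̂₂ = 166/274 = 0.60584.
Pooled p̂ = (354+166)/(652+274) = 520/926 = 0.56156.
SE = √(0.246211 × 0.00518338) = 0.03572.
z = (0.54294 − 0.60584)/0.03572 = -0.06290/0.03572 = -1.761.
p-value = P(Z > -1.761) ≈ 0.9608. With α = 0.01, fail to reject H₀.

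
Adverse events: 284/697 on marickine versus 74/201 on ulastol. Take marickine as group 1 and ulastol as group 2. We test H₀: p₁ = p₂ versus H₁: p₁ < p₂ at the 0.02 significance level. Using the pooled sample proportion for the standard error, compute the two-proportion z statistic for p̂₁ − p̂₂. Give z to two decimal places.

z = 1.00

p̂₁ = 284/697 = 0.4075, p̂₂ = 74/201 = 0.3682.
Pooled p̂ = (284+74)/(697+201) = 358/898 = 0.3987.
SE = √(p̂(1−p̂)(1/n₁+1/n₂)) = √(0.3987·0.6013·0.00640984) = √(0.00153664) = 0.0392.
z = (0.4075 − 0.3682)/0.0392 = 0.0393/0.0392 = 1.00.
p-value = P(Z < 1.003) ≈ 0.8420. With α = 0.02, fail to reject H₀.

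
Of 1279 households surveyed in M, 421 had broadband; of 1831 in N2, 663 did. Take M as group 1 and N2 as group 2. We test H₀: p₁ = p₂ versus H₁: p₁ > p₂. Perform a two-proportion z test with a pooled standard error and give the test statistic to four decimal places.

z = -1.8966

p̂₁ = 421/1279 = 0.329163, p̂₂ = 663/1831 = 0.362097.
Pooled p̂ = (421+663)/(1279+1831) = 1084/3110 = 0.348553.
SE = √(p̂(1−p̂)(1/n₁+1/n₂)) = √(0.348553·0.651447·0.00132801) = √(0.000301543) = 0.017365.
z = (0.329163 − 0.362097)/0.017365 = -0.032934/0.017365 = -1.8966.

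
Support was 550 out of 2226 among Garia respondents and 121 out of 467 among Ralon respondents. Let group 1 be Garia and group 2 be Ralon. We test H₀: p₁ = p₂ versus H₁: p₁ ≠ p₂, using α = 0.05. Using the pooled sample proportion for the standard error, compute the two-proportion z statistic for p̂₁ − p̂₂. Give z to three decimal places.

z = -0.546

p̂₁ = 550/2226 = 0.24708, p̂₂ = 121/467 = 0.25910.
Pooled p̂ = (550+121)/(2226+467) = 671/2693 = 0.24916.
SE = √(0.187082 × 0.00259056) = 0.02201.
z = (0.24708 − 0.25910)/0.02201 = -0.01202/0.02201 = -0.546.
p-value = 2·P(Z > 0.546) ≈ 0.5850. With α = 0.05, fail to reject H₀.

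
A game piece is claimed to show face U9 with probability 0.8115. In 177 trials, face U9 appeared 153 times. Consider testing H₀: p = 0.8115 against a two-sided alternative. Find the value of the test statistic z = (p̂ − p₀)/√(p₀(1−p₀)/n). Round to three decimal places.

p̂ = 153/177 = 0.86441.
Under H₀, SE = √(0.8115·0.1885/177) = √(0.000864225) = 0.02940.
z = (0.86441 − 0.8115)/0.02940 = 0.05291/0.02940 = 1.800.
Two-sided p-value ≈ 2·Φ(−1.800) = 0.0719.

z = 1.800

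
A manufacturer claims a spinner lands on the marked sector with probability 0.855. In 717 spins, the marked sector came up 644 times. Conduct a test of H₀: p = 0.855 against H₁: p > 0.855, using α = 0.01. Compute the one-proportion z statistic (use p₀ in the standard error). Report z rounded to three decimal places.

p̂ = 644/717 ≈ 0.89819.
SE = √(p₀(1−p₀)/n) = √(0.12398/717) = 0.01315.
z = (0.89819 − 0.855)/0.01315 = 0.04319/0.01315 = 3.284.
p-value = P(Z > 3.284) ≈ 0.0005, so at α = 0.01 we reject H₀.

z = 3.284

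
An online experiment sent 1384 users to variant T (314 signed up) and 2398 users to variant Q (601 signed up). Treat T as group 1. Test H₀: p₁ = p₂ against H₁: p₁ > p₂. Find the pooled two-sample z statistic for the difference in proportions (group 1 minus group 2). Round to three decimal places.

z = -1.643

p̂₁ = 314/1384 ≈ 0.226879, p̂₂ = 601/2398 ≈ 0.250626.
Pooled p̂ = (314+601)/(1384+2398) = 915/3782 = 0.241935.
SE = √(p̂(1−p̂)(1/n₁+1/n₂)) = √(0.241935·0.758065·0.00113956) = √(0.000208998) = 0.014457.
z = (0.226879 − 0.250626)/0.014457 = -0.023747/0.014457 = -1.643.
p-value = P(Z > -1.643) ≈ 0.9498.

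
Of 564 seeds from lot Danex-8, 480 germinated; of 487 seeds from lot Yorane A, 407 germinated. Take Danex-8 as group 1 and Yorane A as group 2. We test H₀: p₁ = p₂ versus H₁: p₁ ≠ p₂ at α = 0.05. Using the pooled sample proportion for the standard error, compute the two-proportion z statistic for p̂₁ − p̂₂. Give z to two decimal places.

p̂₁ = 480/564 ≈ 0.85106, p̂₂ = 407/487 ≈ 0.83573.
Pooled p̂ = (480+407)/(564+487) = 887/1051 = 0.84396.
SE = √(p̂(1−p̂)(1/n₁+1/n₂)) = √(0.84396·0.15604·0.00382644) = √(0.000503914) = 0.02245.
z = (0.85106 − 0.83573)/0.02245 = 0.01533/0.02245 = 0.68.
Two-sided p-value ≈ 2·Φ(−0.683) = 0.4945. With α = 0.05, fail to reject H₀.

z = 0.68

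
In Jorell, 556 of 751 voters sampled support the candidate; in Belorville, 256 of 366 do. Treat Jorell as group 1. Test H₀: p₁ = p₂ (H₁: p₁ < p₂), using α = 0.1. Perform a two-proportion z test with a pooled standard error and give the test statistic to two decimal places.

z = 1.44

p̂₁ = 556/751 ≈ 0.7403, p̂₂ = 256/366 ≈ 0.6995.
Pooled p̂ = (556+256)/(751+366) = 812/1117 = 0.7269.
SE = √(0.198495 × 0.0040638) = 0.0284.
z = (0.7403 − 0.6995)/0.0284 = 0.0408/0.0284 = 1.44.
p-value = P(Z < 1.440) ≈ 0.9250, so at α = 0.1 we fail to reject H₀.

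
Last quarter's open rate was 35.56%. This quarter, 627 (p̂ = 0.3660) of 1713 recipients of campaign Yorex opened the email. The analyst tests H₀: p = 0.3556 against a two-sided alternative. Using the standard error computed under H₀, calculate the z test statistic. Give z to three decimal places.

p̂ = 627/1713 = 0.36602.
Under H₀, SE = √(0.3556·0.6444/1713) = √(0.00013377) = 0.01157.
z = (0.36602 − 0.3556)/0.01157 = 0.01042/0.01157 = 0.901.
p-value = 2·P(Z > 0.901) ≈ 0.3674.

z = 0.901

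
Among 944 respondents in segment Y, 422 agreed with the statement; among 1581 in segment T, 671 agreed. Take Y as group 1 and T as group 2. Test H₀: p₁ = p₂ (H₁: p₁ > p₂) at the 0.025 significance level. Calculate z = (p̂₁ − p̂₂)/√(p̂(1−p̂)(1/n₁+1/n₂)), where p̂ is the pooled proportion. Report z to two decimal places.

p̂₁ = 422/944 = 0.4470, p̂₂ = 671/1581 = 0.4244.
Pooled p̂ = (422+671)/(944+1581) = 1093/2525 = 0.4329.
SE = √(0.245494 × 0.00169183) = 0.0204.
z = (0.4470 − 0.4244)/0.0204 = 0.0226/0.0204 = 1.11.
p-value = P(Z > 1.110) ≈ 0.1335. With α = 0.025, fail to reject H₀.

z = 1.11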